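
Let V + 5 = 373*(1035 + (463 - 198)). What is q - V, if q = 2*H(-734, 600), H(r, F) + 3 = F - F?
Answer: -484901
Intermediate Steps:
H(r, F) = -3 (H(r, F) = -3 + (F - F) = -3 + 0 = -3)
q = -6 (q = 2*(-3) = -6)
V = 484895 (V = -5 + 373*(1035 + (463 - 198)) = -5 + 373*(1035 + 265) = -5 + 373*1300 = -5 + 484900 = 484895)
q - V = -6 - 1*484895 = -6 - 484895 = -484901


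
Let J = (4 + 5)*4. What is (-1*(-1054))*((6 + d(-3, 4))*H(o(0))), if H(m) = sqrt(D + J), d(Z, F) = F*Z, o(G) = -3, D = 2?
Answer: -6324*sqrt(38) ≈ -38984.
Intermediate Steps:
J = 36 (J = 9*4 = 36)
H(m) = sqrt(38) (H(m) = sqrt(2 + 36) = sqrt(38))
(-1*(-1054))*((6 + d(-3, 4))*H(o(0))) = (-1*(-1054))*((6 + 4*(-3))*sqrt(38)) = 1054*((6 - 12)*sqrt(38)) = 1054*(-6*sqrt(38)) = -6324*sqrt(38)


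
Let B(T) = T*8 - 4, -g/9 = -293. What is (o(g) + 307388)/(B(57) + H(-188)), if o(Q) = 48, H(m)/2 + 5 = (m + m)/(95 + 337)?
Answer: 8300772/11887 ≈ 698.31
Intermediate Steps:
g = 2637 (g = -9*(-293) = 2637)
H(m) = -10 + m/108 (H(m) = -10 + 2*((m + m)/(95 + 337)) = -10 + 2*((2*m)/432) = -10 + 2*((2*m)*(1/432)) = -10 + 2*(m/216) = -10 + m/108)
B(T) = -4 + 8*T (B(T) = 8*T - 4 = -4 + 8*T)
(o(g) + 307388)/(B(57) + H(-188)) = (48 + 307388)/((-4 + 8*57) + (-10 + (1/108)*(-188))) = 307436/((-4 + 456) + (-10 - 47/27)) = 307436/(452 - 317/27) = 307436/(11887/27) = 307436*(27/11887) = 8300772/11887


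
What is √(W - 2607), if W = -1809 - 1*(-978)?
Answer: 3*I*√382 ≈ 58.634*I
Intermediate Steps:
W = -831 (W = -1809 + 978 = -831)
√(W - 2607) = √(-831 - 2607) = √(-3438) = 3*I*√382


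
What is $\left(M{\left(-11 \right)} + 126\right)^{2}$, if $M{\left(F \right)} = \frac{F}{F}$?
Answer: $16129$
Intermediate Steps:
$M{\left(F \right)} = 1$
$\left(M{\left(-11 \right)} + 126\right)^{2} = \left(1 + 126\right)^{2} = 127^{2} = 16129$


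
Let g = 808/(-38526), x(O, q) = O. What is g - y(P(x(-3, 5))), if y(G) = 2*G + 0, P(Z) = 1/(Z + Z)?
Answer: 6017/19263 ≈ 0.31236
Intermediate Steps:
P(Z) = 1/(2*Z)
g = -404/19263 (g = 808*(-1/38526) = -404/19263 ≈ -0.020973)
y(G) = 2*G
g - y(P(x(-3, 5))) = -404/19263 - 2*(½)/(-3) = -404/19263 - 2*(½)*(-⅓) = -404/19263 - 2*(-1)/6 = -404/19263 - 1*(-⅓) = -404/19263 + ⅓ = 6017/19263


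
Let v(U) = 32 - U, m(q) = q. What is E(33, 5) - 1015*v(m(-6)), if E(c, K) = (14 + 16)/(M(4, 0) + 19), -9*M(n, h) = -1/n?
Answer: -5283874/137 ≈ -38568.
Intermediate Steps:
M(n, h) = 1/(9*n) (M(n, h) = -(-1)/(9*n) = 1/(9*n))
E(c, K) = 216/137 (E(c, K) = (14 + 16)/((⅑)/4 + 19) = 30/((⅑)*(¼) + 19) = 30/(1/36 + 19) = 30/(685/36) = 30*(36/685) = 216/137)
E(33, 5) - 1015*v(m(-6)) = 216/137 - 1015*(32 - 1*(-6)) = 216/137 - 1015*(32 + 6) = 216/137 - 1015*38 = 216/137 - 38570 = -5283874/137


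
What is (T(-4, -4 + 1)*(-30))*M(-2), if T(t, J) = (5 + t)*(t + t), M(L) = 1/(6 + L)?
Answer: 60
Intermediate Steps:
T(t, J) = 2*t*(5 + t) (T(t, J) = (5 + t)*(2*t) = 2*t*(5 + t))
(T(-4, -4 + 1)*(-30))*M(-2) = ((2*(-4)*(5 - 4))*(-30))/(6 - 2) = ((2*(-4)*1)*(-30))/4 = -8*(-30)*(¼) = 240*(¼) = 60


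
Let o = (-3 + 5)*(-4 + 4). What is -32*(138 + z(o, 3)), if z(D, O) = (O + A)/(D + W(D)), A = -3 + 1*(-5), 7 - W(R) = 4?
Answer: -13088/3 ≈ -4362.7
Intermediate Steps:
o = 0 (o = 2*0 = 0)
W(R) = 3 (W(R) = 7 - 1*4 = 7 - 4 = 3)
A = -8 (A = -3 - 5 = -8)
z(D, O) = (-8 + O)/(3 + D) (z(D, O) = (O - 8)/(D + 3) = (-8 + O)/(3 + D))
-32*(138 + z(o, 3)) = -32*(138 + (-8 + 3)/(3 + 0)) = -32*(138 - 5/3) = -32*409/3 = -13088/3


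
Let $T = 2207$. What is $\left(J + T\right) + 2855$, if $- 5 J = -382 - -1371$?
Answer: $\frac{24321}{5} \approx 4864.2$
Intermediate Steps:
$J = - \frac{989}{5}$ ($J = - \frac{-382 - -1371}{5} = - \frac{-382 + 1371}{5} = \left(- \frac{1}{5}\right) 989 = - \frac{989}{5} \approx -197.8$)
$\left(J + T\right) + 2855 = \left(- \frac{989}{5} + 2207\right) + 2855 = \frac{10046}{5} + 2855 = \frac{24321}{5}$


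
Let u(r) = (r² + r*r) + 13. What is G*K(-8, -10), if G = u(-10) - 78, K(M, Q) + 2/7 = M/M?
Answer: 675/7 ≈ 96.429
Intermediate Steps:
K(M, Q) = 5/7 (K(M, Q) = -2/7 + M/M = -2/7 + 1 = 5/7)
u(r) = 13 + 2*r² (u(r) = (r² + r²) + 13 = 2*r² + 13 = 13 + 2*r²)
G = 135 (G = (13 + 2*(-10)²) - 78 = (13 + 2*100) - 78 = (13 + 200) - 78 = 213 - 78 = 135)
G*K(-8, -10) = 135*(5/7) = 675/7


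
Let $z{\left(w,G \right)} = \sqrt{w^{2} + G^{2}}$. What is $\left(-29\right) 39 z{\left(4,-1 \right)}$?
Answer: $- 1131 \sqrt{17} \approx -4663.2$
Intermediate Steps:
$z{\left(w,G \right)} = \sqrt{G^{2} + w^{2}}$
$\left(-29\right) 39 z{\left(4,-1 \right)} = \left(-29\right) 39 \sqrt{\left(-1\right)^{2} + 4^{2}} = - 1131 \sqrt{1 + 16} = - 1131 \sqrt{17}$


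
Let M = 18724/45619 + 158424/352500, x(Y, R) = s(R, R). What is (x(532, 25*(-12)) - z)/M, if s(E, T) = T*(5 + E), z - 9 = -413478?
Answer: 672667636948125/1152279538 ≈ 5.8377e+5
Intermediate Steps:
z = -413469 (z = 9 - 413478 = -413469)
x(Y, R) = R*(5 + R)
M = 1152279538/1340058125 (M = 18724*(1/45619) + 158424*(1/352500) = 18724/45619 + 13202/29375 = 1152279538/1340058125 ≈ 0.85987)
(x(532, 25*(-12)) - z)/M = ((25*(-12))*(5 + 25*(-12)) - 1*(-413469))/(1152279538/1340058125) = (-300*(5 - 300) + 413469)*(1340058125/1152279538) = (-300*(-295) + 413469)*(1340058125/1152279538) = (88500 + 413469)*(1340058125/1152279538) = 501969*(1340058125/1152279538) = 672667636948125/1152279538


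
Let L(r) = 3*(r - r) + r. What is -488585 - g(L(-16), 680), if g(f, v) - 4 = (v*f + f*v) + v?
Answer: -467509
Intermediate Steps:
L(r) = r (L(r) = 3*0 + r = 0 + r = r)
g(f, v) = 4 + v + 2*f*v (g(f, v) = 4 + ((v*f + f*v) + v) = 4 + ((f*v + f*v) + v) = 4 + (2*f*v + v) = 4 + (v + 2*f*v) = 4 + v + 2*f*v)
-488585 - g(L(-16), 680) = -488585 - (4 + 680 + 2*(-16)*680) = -488585 - (4 + 680 - 21760) = -488585 - 1*(-21076) = -488585 + 21076 = -467509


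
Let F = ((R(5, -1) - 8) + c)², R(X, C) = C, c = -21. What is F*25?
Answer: 22500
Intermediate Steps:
F = 900 (F = ((-1 - 8) - 21)² = (-9 - 21)² = (-30)² = 900)
F*25 = 900*25 = 22500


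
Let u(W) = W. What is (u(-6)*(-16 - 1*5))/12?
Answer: 21/2 ≈ 10.500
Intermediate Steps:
(u(-6)*(-16 - 1*5))/12 = -6*(-16 - 1*5)/12 = -6*(-16 - 5)*(1/12) = -6*(-21)*(1/12) = 126*(1/12) = 21/2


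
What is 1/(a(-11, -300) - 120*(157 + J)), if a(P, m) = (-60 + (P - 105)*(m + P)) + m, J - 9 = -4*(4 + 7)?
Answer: 1/21076 ≈ 4.7447e-5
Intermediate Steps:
J = -35 (J = 9 - 4*(4 + 7) = 9 - 4*11 = 9 - 44 = -35)
a(P, m) = -60 + m + (-105 + P)*(P + m) (a(P, m) = (-60 + (-105 + P)*(P + m)) + m = -60 + m + (-105 + P)*(P + m))
1/(a(-11, -300) - 120*(157 + J)) = 1/((-60 + (-11)² - 105*(-11) - 104*(-300) - 11*(-300)) - 120*(157 - 35)) = 1/((-60 + 121 + 1155 + 31200 + 3300) - 120*122) = 1/(35716 - 14640) = 1/21076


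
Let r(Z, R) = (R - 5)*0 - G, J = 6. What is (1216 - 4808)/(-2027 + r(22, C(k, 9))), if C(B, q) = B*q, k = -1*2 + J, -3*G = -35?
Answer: 2694/1529 ≈ 1.7619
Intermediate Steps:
G = 35/3 (G = -⅓*(-35) = 35/3 ≈ 11.667)
k = 4 (k = -1*2 + 6 = -2 + 6 = 4)
r(Z, R) = -35/3 (r(Z, R) = (R - 5)*0 - 1*35/3 = (-5 + R)*0 - 35/3 = 0 - 35/3 = -35/3)
(1216 - 4808)/(-2027 + r(22, C(k, 9))) = (1216 - 4808)/(-2027 - 35/3) = -3592/(-6116/3) = -3592*(-3/6116) = 2694/1529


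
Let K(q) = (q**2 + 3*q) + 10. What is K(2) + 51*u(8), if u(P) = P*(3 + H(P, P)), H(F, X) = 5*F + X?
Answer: 20828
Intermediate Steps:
K(q) = 10 + q**2 + 3*q
H(F, X) = X + 5*F
u(P) = P*(3 + 6*P) (u(P) = P*(3 + (P + 5*P)) = P*(3 + 6*P))
K(2) + 51*u(8) = (10 + 2**2 + 3*2) + 51*(3*8*(1 + 2*8)) = (10 + 4 + 6) + 51*(3*8*(1 + 16)) = 20 + 51*(3*8*17) = 20 + 51*408 = 20 + 20808 = 20828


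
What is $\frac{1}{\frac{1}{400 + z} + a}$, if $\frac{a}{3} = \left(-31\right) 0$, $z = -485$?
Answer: $-85$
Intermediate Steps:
$a = 0$ ($a = 3 \left(\left(-31\right) 0\right) = 3 \cdot 0 = 0$)
$\frac{1}{\frac{1}{400 + z} + a} = \frac{1}{\frac{1}{400 - 485} + 0} = \frac{1}{\frac{1}{-85} + 0} = \frac{1}{- \frac{1}{85} + 0} = \frac{1}{- \frac{1}{85}} = -85$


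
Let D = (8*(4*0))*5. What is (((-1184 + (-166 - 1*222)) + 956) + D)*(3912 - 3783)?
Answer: -79464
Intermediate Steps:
D = 0 (D = (8*0)*5 = 0*5 = 0)
(((-1184 + (-166 - 1*222)) + 956) + D)*(3912 - 3783) = (((-1184 + (-166 - 1*222)) + 956) + 0)*(3912 - 3783) = (((-1184 + (-166 - 222)) + 956) + 0)*129 = (((-1184 - 388) + 956) + 0)*129 = ((-1572 + 956) + 0)*129 = (-616 + 0)*129 = -616*129 = -79464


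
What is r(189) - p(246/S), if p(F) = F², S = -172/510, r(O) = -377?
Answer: -984460298/1849 ≈ -5.3243e+5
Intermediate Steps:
S = -86/255 (S = -172*1/510 = -86/255 ≈ -0.33726)
r(189) - p(246/S) = -377 - (246/(-86/255))² = -377 - (246*(-255/86))² = -377 - (-31365/43)² = -377 - 1*983763225/1849 = -377 - 983763225/1849 = -984460298/1849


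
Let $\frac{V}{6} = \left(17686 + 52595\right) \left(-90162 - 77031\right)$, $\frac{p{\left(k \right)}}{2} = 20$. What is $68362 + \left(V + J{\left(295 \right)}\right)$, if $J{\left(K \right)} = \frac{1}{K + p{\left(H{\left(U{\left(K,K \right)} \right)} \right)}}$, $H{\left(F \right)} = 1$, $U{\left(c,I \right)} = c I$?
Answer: $- \frac{23618464477059}{335} \approx -7.0503 \cdot 10^{10}$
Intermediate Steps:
$U{\left(c,I \right)} = I c$
$p{\left(k \right)} = 40$ ($p{\left(k \right)} = 2 \cdot 20 = 40$)
$J{\left(K \right)} = \frac{1}{40 + K}$ ($J{\left(K \right)} = \frac{1}{K + 40} = \frac{1}{40 + K}$)
$V = -70502947398$ ($V = 6 \left(17686 + 52595\right) \left(-90162 - 77031\right) = 6 \cdot 70281 \left(-167193\right) = 6 \left(-11750491233\right) = -70502947398$)
$68362 + \left(V + J{\left(295 \right)}\right) = 68362 - \left(70502947398 - \frac{1}{40 + 295}\right) = 68362 - \left(70502947398 - \frac{1}{335}\right) = 68362 + \left(-70502947398 + \frac{1}{335}\right) = 68362 - \frac{23618487378329}{335} = - \frac{23618464477059}{335}$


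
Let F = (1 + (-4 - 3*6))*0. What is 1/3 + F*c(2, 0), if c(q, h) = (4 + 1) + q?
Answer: ⅓ ≈ 0.33333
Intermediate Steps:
c(q, h) = 5 + q
F = 0 (F = (1 + (-4 - 18))*0 = (1 - 22)*0 = -21*0 = 0)
1/3 + F*c(2, 0) = 1/3 + 0*(5 + 2) = ⅓ + 0*7 = ⅓ + 0 = ⅓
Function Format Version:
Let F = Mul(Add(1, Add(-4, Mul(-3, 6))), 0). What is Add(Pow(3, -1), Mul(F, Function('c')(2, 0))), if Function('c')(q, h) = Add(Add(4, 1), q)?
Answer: Rational(1, 3) ≈ 0.33333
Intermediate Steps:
Function('c')(q, h) = Add(5, q)
F = 0 (F = Mul(Add(1, Add(-4, -18)), 0) = Mul(Add(1, -22), 0) = Mul(-21, 0) = 0)
Add(Pow(3, -1), Mul(F, Function('c')(2, 0))) = Add(Pow(3, -1), Mul(0, Add(5, 2))) = Add(Rational(1, 3), Mul(0, 7)) = Add(Rational(1, 3), 0) = Rational(1, 3)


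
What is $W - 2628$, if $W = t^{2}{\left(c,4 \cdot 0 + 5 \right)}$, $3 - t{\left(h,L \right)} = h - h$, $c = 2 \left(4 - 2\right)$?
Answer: $-2619$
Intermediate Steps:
$c = 4$ ($c = 2 \cdot 2 = 4$)
$t{\left(h,L \right)} = 3$ ($t{\left(h,L \right)} = 3 - \left(h - h\right) = 3 - 0 = 3 + 0 = 3$)
$W = 9$ ($W = 3^{2} = 9$)
$W - 2628 = 9 - 2628 = -2619$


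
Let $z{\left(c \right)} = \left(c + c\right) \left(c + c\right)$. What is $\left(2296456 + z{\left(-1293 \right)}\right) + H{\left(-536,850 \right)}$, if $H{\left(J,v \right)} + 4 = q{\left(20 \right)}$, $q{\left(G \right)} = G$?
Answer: $8983868$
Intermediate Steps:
$z{\left(c \right)} = 4 c^{2}$ ($z{\left(c \right)} = 2 c 2 c = 4 c^{2}$)
$H{\left(J,v \right)} = 16$ ($H{\left(J,v \right)} = -4 + 20 = 16$)
$\left(2296456 + z{\left(-1293 \right)}\right) + H{\left(-536,850 \right)} = \left(2296456 + 4 \left(-1293\right)^{2}\right) + 16 = \left(2296456 + 4 \cdot 1671849\right) + 16 = \left(2296456 + 6687396\right) + 16 = 8983852 + 16 = 8983868$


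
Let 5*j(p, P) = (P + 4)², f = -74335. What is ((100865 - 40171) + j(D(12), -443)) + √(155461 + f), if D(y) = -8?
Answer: 496191/5 + 3*√9014 ≈ 99523.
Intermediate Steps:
j(p, P) = (4 + P)²/5 (j(p, P) = (P + 4)²/5 = (4 + P)²/5)
((100865 - 40171) + j(D(12), -443)) + √(155461 + f) = ((100865 - 40171) + (4 - 443)²/5) + √(155461 - 74335) = (60694 + (⅕)*(-439)²) + √81126 = (60694 + (⅕)*192721) + 3*√9014 = (60694 + 192721/5) + 3*√9014 = 496191/5 + 3*√9014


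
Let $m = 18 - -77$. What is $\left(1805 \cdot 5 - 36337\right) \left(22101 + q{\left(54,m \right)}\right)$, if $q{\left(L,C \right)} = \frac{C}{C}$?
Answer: $-603649824$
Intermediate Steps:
$m = 95$ ($m = 18 + 77 = 95$)
$q{\left(L,C \right)} = 1$
$\left(1805 \cdot 5 - 36337\right) \left(22101 + q{\left(54,m \right)}\right) = \left(1805 \cdot 5 - 36337\right) \left(22101 + 1\right) = \left(9025 - 36337\right) 22102 = \left(-27312\right) 22102 = -603649824$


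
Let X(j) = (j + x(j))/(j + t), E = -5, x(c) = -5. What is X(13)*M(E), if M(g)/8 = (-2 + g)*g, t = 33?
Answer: 1120/23 ≈ 48.696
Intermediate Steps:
M(g) = 8*g*(-2 + g) (M(g) = 8*((-2 + g)*g) = 8*(g*(-2 + g)) = 8*g*(-2 + g))
X(j) = (-5 + j)/(33 + j) (X(j) = (j - 5)/(j + 33) = (-5 + j)/(33 + j))
X(13)*M(E) = ((-5 + 13)/(33 + 13))*(8*(-5)*(-2 - 5)) = (8/46)*(8*(-5)*(-7)) = ((1/46)*8)*280 = (4/23)*280 = 1120/23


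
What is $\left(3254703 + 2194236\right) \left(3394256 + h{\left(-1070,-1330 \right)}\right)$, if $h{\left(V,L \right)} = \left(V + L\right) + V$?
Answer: $18476186076054$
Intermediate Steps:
$h{\left(V,L \right)} = L + 2 V$ ($h{\left(V,L \right)} = \left(L + V\right) + V = L + 2 V$)
$\left(3254703 + 2194236\right) \left(3394256 + h{\left(-1070,-1330 \right)}\right) = \left(3254703 + 2194236\right) \left(3394256 + \left(-1330 + 2 \left(-1070\right)\right)\right) = 5448939 \left(3394256 - 3470\right) = 5448939 \cdot 3390786 = 18476186076054$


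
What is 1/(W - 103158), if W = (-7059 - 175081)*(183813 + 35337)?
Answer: -1/39916084158 ≈ -2.5053e-11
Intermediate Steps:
W = -39915981000 (W = -182140*219150 = -39915981000)
1/(W - 103158) = 1/(-39915981000 - 103158) = 1/(-39916084158) = -1/39916084158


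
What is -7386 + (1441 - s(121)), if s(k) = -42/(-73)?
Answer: -434027/73 ≈ -5945.6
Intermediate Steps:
s(k) = 42/73 (s(k) = -42*(-1/73) = 42/73)
-7386 + (1441 - s(121)) = -7386 + (1441 - 1*42/73) = -7386 + (1441 - 42/73) = -7386 + 105151/73 = -434027/73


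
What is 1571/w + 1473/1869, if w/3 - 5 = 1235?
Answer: 2805253/2317560 ≈ 1.2104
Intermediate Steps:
w = 3720 (w = 15 + 3*1235 = 15 + 3705 = 3720)
1571/w + 1473/1869 = 1571/3720 + 1473/1869 = 1571*(1/3720) + 1473*(1/1869) = 1571/3720 + 491/623 = 2805253/2317560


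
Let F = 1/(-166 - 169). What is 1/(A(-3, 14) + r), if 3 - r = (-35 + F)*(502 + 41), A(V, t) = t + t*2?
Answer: 335/6382293 ≈ 5.2489e-5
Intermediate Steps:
F = -1/335 (F = 1/(-335) = -1/335 ≈ -0.0029851)
A(V, t) = 3*t (A(V, t) = t + 2*t = 3*t)
r = 6368223/335 (r = 3 - (-35 - 1/335)*(502 + 41) = 3 - (-11726)*543/335 = 3 - 1*(-6367218/335) = 3 + 6367218/335 = 6368223/335 ≈ 19010.)
1/(A(-3, 14) + r) = 1/(3*14 + 6368223/335) = 1/(42 + 6368223/335) = 1/(6382293/335) = 335/6382293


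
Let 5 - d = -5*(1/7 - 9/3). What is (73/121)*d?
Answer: -4745/847 ≈ -5.6021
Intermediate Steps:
d = -65/7 (d = 5 - (-5)*(1/7 - 9/3) = 5 - (-5)*(1*(⅐) - 9*⅓) = 5 - (-5)*(⅐ - 3) = 5 - (-5)*(-20)/7 = 5 - 1*100/7 = 5 - 100/7 = -65/7 ≈ -9.2857)
(73/121)*d = (73/121)*(-65/7) = -4745/847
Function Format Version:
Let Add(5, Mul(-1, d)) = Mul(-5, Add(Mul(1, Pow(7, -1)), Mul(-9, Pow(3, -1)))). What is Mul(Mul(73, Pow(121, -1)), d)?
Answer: Rational(-4745, 847) ≈ -5.6021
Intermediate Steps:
d = Rational(-65, 7) (d = Add(5, Mul(-1, Mul(-5, Add(Mul(1, Pow(7, -1)), Mul(-9, Pow(3, -1)))))) = Add(5, Mul(-1, Mul(-5, Add(Mul(1, Rational(1, 7)), Mul(-9, Rational(1, 3)))))) = Add(5, Mul(-1, Mul(-5, Add(Rational(1, 7), -3)))) = Add(5, Mul(-1, Mul(-5, Rational(-20, 7)))) = Add(5, Mul(-1, Rational(100, 7))) = Add(5, Rational(-100, 7)) = Rational(-65, 7) ≈ -9.2857)
Mul(Mul(73, Pow(121, -1)), d) = Mul(Mul(73, Pow(121, -1)), Rational(-65, 7)) = Mul(Mul(73, Rational(1, 121)), Rational(-65, 7)) = Mul(Rational(73, 121), Rational(-65, 7)) = Rational(-4745, 847)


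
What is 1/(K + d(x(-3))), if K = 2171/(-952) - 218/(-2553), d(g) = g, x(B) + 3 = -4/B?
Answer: -2430456/9385787 ≈ -0.25895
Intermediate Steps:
x(B) = -3 - 4/B
K = -5335027/2430456 (K = 2171*(-1/952) - 218*(-1/2553) = -2171/952 + 218/2553 = -5335027/2430456 ≈ -2.1951)
1/(K + d(x(-3))) = 1/(-5335027/2430456 + (-3 - 4/(-3))) = 1/(-5335027/2430456 + (-3 - 4*(-⅓))) = 1/(-5335027/2430456 + (-3 + 4/3)) = 1/(-5335027/2430456 - 5/3) = 1/(-9385787/2430456) = -2430456/9385787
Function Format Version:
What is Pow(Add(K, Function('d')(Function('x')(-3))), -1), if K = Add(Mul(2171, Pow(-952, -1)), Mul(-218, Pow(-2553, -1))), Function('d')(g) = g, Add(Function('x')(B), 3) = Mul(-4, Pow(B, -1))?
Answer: Rational(-2430456, 9385787) ≈ -0.25895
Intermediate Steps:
Function('x')(B) = Add(-3, Mul(-4, Pow(B, -1)))
K = Rational(-5335027, 2430456) (K = Add(Mul(2171, Rational(-1, 952)), Mul(-218, Rational(-1, 2553))) = Add(Rational(-2171, 952), Rational(218, 2553)) = Rational(-5335027, 2430456) ≈ -2.1951)
Pow(Add(K, Function('d')(Function('x')(-3))), -1) = Pow(Add(Rational(-5335027, 2430456), Add(-3, Mul(-4, Pow(-3, -1)))), -1) = Pow(Add(Rational(-5335027, 2430456), Add(-3, Mul(-4, Rational(-1, 3)))), -1) = Pow(Add(Rational(-5335027, 2430456), Add(-3, Rational(4, 3))), -1) = Pow(Add(Rational(-5335027, 2430456), Rational(-5, 3)), -1) = Pow(Rational(-9385787, 2430456), -1) = Rational(-2430456, 9385787)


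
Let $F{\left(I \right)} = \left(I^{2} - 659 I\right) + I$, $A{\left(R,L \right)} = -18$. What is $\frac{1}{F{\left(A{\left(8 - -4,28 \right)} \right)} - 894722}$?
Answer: $- \frac{1}{882554} \approx -1.1331 \cdot 10^{-6}$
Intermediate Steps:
$F{\left(I \right)} = I^{2} - 658 I$
$\frac{1}{F{\left(A{\left(8 - -4,28 \right)} \right)} - 894722} = \frac{1}{- 18 \left(-658 - 18\right) - 894722} = \frac{1}{\left(-18\right) \left(-676\right) - 894722} = \frac{1}{12168 - 894722} = \frac{1}{-882554} = - \frac{1}{882554}$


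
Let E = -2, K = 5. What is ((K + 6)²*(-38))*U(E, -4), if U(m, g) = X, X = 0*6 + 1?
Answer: -4598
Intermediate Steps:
X = 1 (X = 0 + 1 = 1)
U(m, g) = 1
((K + 6)²*(-38))*U(E, -4) = ((5 + 6)²*(-38))*1 = (11²*(-38))*1 = (121*(-38))*1 = -4598*1 = -4598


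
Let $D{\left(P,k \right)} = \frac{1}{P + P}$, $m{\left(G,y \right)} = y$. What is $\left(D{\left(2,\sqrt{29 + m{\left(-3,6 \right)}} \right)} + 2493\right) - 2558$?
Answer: $- \frac{259}{4} \approx -64.75$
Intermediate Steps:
$D{\left(P,k \right)} = \frac{1}{2 P}$
$\left(D{\left(2,\sqrt{29 + m{\left(-3,6 \right)}} \right)} + 2493\right) - 2558 = \left(\frac{1}{2 \cdot 2} + 2493\right) - 2558 = \left(\frac{1}{2} \cdot \frac{1}{2} + 2493\right) - 2558 = \left(\frac{1}{4} + 2493\right) - 2558 = \frac{9973}{4} - 2558 = - \frac{259}{4}$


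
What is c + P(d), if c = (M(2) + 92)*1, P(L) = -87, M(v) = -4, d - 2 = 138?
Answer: 1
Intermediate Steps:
d = 140 (d = 2 + 138 = 140)
c = 88 (c = (-4 + 92)*1 = 88*1 = 88)
c + P(d) = 88 - 87 = 1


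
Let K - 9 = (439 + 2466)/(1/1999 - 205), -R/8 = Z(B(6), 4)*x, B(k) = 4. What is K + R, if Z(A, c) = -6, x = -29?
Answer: -81793171/58542 ≈ -1397.2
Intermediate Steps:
R = -1392 (R = -(-48)*(-29) = -8*174 = -1392)
K = -302707/58542 (K = 9 + (439 + 2466)/(1/1999 - 205) = 9 + 2905/(1/1999 - 205) = 9 + 2905/(-409794/1999) = 9 + 2905*(-1999/409794) = 9 - 829585/58542 = -302707/58542 ≈ -5.1708)
K + R = -302707/58542 - 1392 = -81793171/58542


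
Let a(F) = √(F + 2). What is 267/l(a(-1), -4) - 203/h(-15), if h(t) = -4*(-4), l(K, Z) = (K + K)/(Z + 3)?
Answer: -2339/16 ≈ -146.19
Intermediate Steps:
a(F) = √(2 + F)
l(K, Z) = 2*K/(3 + Z) (l(K, Z) = (2*K)/(3 + Z) = 2*K/(3 + Z))
h(t) = 16
267/l(a(-1), -4) - 203/h(-15) = 267/((2*√(2 - 1)/(3 - 4))) - 203/16 = 267/((2*√1/(-1))) - 203*1/16 = 267/((2*1*(-1))) - 203/16 = 267/(-2) - 203/16 = 267*(-½) - 203/16 = -267/2 - 203/16 = -2339/16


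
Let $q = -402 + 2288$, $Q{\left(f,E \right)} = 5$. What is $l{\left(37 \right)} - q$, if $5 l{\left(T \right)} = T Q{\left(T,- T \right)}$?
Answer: $-1849$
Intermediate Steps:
$l{\left(T \right)} = T$ ($l{\left(T \right)} = \frac{T 5}{5} = \frac{5 T}{5} = T$)
$q = 1886$
$l{\left(37 \right)} - q = 37 - 1886 = -1849$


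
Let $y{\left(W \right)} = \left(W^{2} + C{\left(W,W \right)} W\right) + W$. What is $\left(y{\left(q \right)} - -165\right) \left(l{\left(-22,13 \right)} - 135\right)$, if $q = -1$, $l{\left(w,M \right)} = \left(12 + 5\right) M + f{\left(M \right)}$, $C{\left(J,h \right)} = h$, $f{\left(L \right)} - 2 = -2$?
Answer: $14276$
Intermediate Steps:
$f{\left(L \right)} = 0$ ($f{\left(L \right)} = 2 - 2 = 0$)
$l{\left(w,M \right)} = 17 M$ ($l{\left(w,M \right)} = \left(12 + 5\right) M + 0 = 17 M + 0 = 17 M$)
$y{\left(W \right)} = W + 2 W^{2}$ ($y{\left(W \right)} = \left(W^{2} + W W\right) + W = \left(W^{2} + W^{2}\right) + W = 2 W^{2} + W = W + 2 W^{2}$)
$\left(y{\left(q \right)} - -165\right) \left(l{\left(-22,13 \right)} - 135\right) = \left(- (1 + 2 \left(-1\right)) - -165\right) \left(17 \cdot 13 - 135\right) = \left(- (1 - 2) + 165\right) \left(221 - 135\right) = \left(\left(-1\right) \left(-1\right) + 165\right) 86 = \left(1 + 165\right) 86 = 166 \cdot 86 = 14276$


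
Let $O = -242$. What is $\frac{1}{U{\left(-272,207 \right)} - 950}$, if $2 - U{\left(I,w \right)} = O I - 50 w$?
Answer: $- \frac{1}{56422} \approx -1.7724 \cdot 10^{-5}$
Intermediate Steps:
$U{\left(I,w \right)} = 2 + 50 w + 242 I$ ($U{\left(I,w \right)} = 2 - \left(- 242 I - 50 w\right) = 2 + \left(50 w + 242 I\right) = 2 + 50 w + 242 I$)
$\frac{1}{U{\left(-272,207 \right)} - 950} = \frac{1}{\left(2 + 50 \cdot 207 + 242 \left(-272\right)\right) - 950} = \frac{1}{\left(2 + 10350 - 65824\right) - 950} = \frac{1}{-55472 - 950} = \frac{1}{-56422} = - \frac{1}{56422}$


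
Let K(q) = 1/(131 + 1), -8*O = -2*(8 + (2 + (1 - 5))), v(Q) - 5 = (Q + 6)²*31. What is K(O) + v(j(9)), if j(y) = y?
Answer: 921361/132 ≈ 6980.0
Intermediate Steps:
v(Q) = 5 + 31*(6 + Q)² (v(Q) = 5 + (Q + 6)²*31 = 5 + (6 + Q)²*31 = 5 + 31*(6 + Q)²)
O = 3/2 (O = -(-1)*(8 + (2 + (1 - 5)))/4 = -(-1)*(8 + (2 - 4))/4 = -(-1)*(8 - 2)/4 = -(-1)*6/4 = -⅛*(-12) = 3/2 ≈ 1.5000)
K(q) = 1/132
K(O) + v(j(9)) = 1/132 + (5 + 31*(6 + 9)²) = 1/132 + (5 + 31*15²) = 1/132 + (5 + 31*225) = 1/132 + (5 + 6975) = 1/132 + 6980 = 921361/132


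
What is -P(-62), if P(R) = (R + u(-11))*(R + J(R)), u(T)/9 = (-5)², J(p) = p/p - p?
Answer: -163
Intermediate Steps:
J(p) = 1 - p
u(T) = 225 (u(T) = 9*(-5)² = 9*25 = 225)
P(R) = 225 + R (P(R) = (R + 225)*(R + (1 - R)) = (225 + R)*1 = 225 + R)
-P(-62) = -(225 - 62) = -1*163 = -163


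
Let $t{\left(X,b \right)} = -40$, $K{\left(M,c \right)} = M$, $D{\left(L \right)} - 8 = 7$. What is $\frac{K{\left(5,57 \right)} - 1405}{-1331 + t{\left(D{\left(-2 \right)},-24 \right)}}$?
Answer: $\frac{1400}{1371} \approx 1.0212$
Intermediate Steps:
$D{\left(L \right)} = 15$ ($D{\left(L \right)} = 8 + 7 = 15$)
$\frac{K{\left(5,57 \right)} - 1405}{-1331 + t{\left(D{\left(-2 \right)},-24 \right)}} = \frac{5 - 1405}{-1331 - 40} = - \frac{1400}{-1371} = \left(-1400\right) \left(- \frac{1}{1371}\right) = \frac{1400}{1371}$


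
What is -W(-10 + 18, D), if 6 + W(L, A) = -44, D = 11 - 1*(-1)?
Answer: 50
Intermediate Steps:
D = 12 (D = 11 + 1 = 12)
W(L, A) = -50 (W(L, A) = -6 - 44 = -50)
-W(-10 + 18, D) = -1*(-50) = 50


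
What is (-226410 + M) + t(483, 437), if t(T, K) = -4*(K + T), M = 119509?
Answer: -110581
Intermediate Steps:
t(T, K) = -4*K - 4*T (t(T, K) = -(4*K + 4*T) = -4*K - 4*T)
(-226410 + M) + t(483, 437) = (-226410 + 119509) + (-4*437 - 4*483) = -106901 + (-1748 - 1932) = -106901 - 3680 = -110581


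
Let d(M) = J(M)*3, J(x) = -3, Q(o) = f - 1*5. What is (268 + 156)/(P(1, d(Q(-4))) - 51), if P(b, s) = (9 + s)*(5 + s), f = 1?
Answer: -424/51 ≈ -8.3137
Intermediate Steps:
Q(o) = -4 (Q(o) = 1 - 1*5 = 1 - 5 = -4)
d(M) = -9 (d(M) = -3*3 = -9)
P(b, s) = (5 + s)*(9 + s)
(268 + 156)/(P(1, d(Q(-4))) - 51) = (268 + 156)/((45 + (-9)**2 + 14*(-9)) - 51) = 424/((45 + 81 - 126) - 51) = 424/(0 - 51) = 424/(-51) = 424*(-1/51) = -424/51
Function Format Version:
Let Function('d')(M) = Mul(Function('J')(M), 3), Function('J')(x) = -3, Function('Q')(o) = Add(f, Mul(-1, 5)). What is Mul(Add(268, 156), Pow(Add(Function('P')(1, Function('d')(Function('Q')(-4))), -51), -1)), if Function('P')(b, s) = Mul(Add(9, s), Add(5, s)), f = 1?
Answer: Rational(-424, 51) ≈ -8.3137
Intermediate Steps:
Function('Q')(o) = -4 (Function('Q')(o) = Add(1, Mul(-1, 5)) = Add(1, -5) = -4)
Function('d')(M) = -9 (Function('d')(M) = Mul(-3, 3) = -9)
Function('P')(b, s) = Mul(Add(5, s), Add(9, s))
Mul(Add(268, 156), Pow(Add(Function('P')(1, Function('d')(Function('Q')(-4))), -51), -1)) = Mul(Add(268, 156), Pow(Add(Add(45, Pow(-9, 2), Mul(14, -9)), -51), -1)) = Mul(424, Pow(Add(Add(45, 81, -126), -51), -1)) = Mul(424, Pow(Add(0, -51), -1)) = Mul(424, Pow(-51, -1)) = Mul(424, Rational(-1, 51)) = Rational(-424, 51)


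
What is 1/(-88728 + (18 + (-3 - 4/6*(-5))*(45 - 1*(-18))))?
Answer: -1/88689 ≈ -1.1275e-5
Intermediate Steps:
1/(-88728 + (18 + (-3 - 4/6*(-5))*(45 - 1*(-18)))) = 1/(-88728 + (18 + (-3 - 4*1/6*(-5))*(45 + 18))) = 1/(-88728 + (18 + (-3 - 2/3*(-5))*63)) = 1/(-88728 + (18 + (-3 + 10/3)*63)) = 1/(-88728 + (18 + (1/3)*63)) = 1/(-88728 + (18 + 21)) = 1/(-88728 + 39) = 1/(-88689) = -1/88689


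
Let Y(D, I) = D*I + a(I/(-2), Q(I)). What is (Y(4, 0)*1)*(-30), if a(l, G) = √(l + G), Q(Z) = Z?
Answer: 0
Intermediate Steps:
a(l, G) = √(G + l)
Y(D, I) = D*I + √2*√I/2 (Y(D, I) = D*I + √(I + I/(-2)) = D*I + √(I + I*(-½)) = D*I + √(I - I/2) = D*I + √(I/2) = D*I + √2*√I/2)
(Y(4, 0)*1)*(-30) = ((4*0 + √2*√0/2)*1)*(-30) = ((0 + (½)*√2*0)*1)*(-30) = ((0 + 0)*1)*(-30) = (0*1)*(-30) = 0*(-30) = 0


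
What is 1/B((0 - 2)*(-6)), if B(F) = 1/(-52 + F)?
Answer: -40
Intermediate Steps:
1/B((0 - 2)*(-6)) = 1/(1/(-52 + (0 - 2)*(-6))) = 1/(1/(-52 - 2*(-6))) = 1/(1/(-52 + 12)) = 1/(1/(-40)) = 1/(-1/40) = -40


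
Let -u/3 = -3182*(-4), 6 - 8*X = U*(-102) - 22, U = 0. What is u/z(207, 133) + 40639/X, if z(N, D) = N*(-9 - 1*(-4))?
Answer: 28130006/2415 ≈ 11648.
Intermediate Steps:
z(N, D) = -5*N (z(N, D) = N*(-9 + 4) = N*(-5) = -5*N)
X = 7/2 (X = ¾ - (0*(-102) - 22)/8 = ¾ - (0 - 22)/8 = ¾ - ⅛*(-22) = ¾ + 11/4 = 7/2 ≈ 3.5000)
u = -38184 (u = -(-9546)*(-4) = -3*12728 = -38184)
u/z(207, 133) + 40639/X = -38184/((-5*207)) + 40639/(7/2) = -38184/(-1035) + 40639*(2/7) = -38184*(-1/1035) + 81278/7 = 12728/345 + 81278/7 = 28130006/2415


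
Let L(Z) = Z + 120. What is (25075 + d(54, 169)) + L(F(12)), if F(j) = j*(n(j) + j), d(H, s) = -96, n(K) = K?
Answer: 25387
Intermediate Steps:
F(j) = 2*j² (F(j) = j*(j + j) = j*(2*j) = 2*j²)
L(Z) = 120 + Z
(25075 + d(54, 169)) + L(F(12)) = (25075 - 96) + (120 + 2*12²) = 24979 + (120 + 2*144) = 24979 + (120 + 288) = 24979 + 408 = 25387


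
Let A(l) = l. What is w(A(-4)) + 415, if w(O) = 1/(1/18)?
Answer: 433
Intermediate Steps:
w(O) = 18 (w(O) = 1/(1/18) = 18)
w(A(-4)) + 415 = 18 + 415 = 433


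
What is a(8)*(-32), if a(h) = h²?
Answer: -2048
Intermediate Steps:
a(8)*(-32) = 8²*(-32) = 64*(-32) = -2048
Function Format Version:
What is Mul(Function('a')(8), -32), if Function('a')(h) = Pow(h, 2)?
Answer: -2048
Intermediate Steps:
Mul(Function('a')(8), -32) = Mul(Pow(8, 2), -32) = Mul(64, -32) = -2048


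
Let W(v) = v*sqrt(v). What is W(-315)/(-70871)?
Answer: 945*I*sqrt(35)/70871 ≈ 0.078886*I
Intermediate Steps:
W(v) = v**(3/2)
W(-315)/(-70871) = (-315)**(3/2)/(-70871) = -945*I*sqrt(35)*(-1/70871) = 945*I*sqrt(35)/70871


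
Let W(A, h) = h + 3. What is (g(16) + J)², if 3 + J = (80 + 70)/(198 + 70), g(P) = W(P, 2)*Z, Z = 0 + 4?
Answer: 5536609/17956 ≈ 308.34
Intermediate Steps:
W(A, h) = 3 + h
Z = 4
g(P) = 20 (g(P) = (3 + 2)*4 = 5*4 = 20)
J = -327/134 (J = -3 + (80 + 70)/(198 + 70) = -3 + 150/268 = -3 + 150*(1/268) = -3 + 75/134 = -327/134 ≈ -2.4403)
(g(16) + J)² = (20 - 327/134)² = (2353/134)² = 5536609/17956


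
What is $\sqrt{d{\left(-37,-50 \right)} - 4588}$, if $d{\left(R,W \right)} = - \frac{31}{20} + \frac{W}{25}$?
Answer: $\frac{i \sqrt{459155}}{10} \approx 67.761 i$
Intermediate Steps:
$d{\left(R,W \right)} = - \frac{31}{20} + \frac{W}{25}$ ($d{\left(R,W \right)} = \left(-31\right) \frac{1}{20} + W \frac{1}{25} = - \frac{31}{20} + \frac{W}{25}$)
$\sqrt{d{\left(-37,-50 \right)} - 4588} = \sqrt{\left(- \frac{31}{20} + \frac{1}{25} \left(-50\right)\right) - 4588} = \sqrt{\left(- \frac{31}{20} - 2\right) - 4588} = \sqrt{- \frac{71}{20} - 4588} = \sqrt{- \frac{91831}{20}} = \frac{i \sqrt{459155}}{10}$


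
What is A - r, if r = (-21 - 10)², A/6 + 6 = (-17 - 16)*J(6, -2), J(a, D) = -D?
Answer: -1393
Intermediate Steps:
A = -432 (A = -36 + 6*((-17 - 16)*(-1*(-2))) = -36 + 6*(-33*2) = -36 + 6*(-66) = -36 - 396 = -432)
r = 961 (r = (-31)² = 961)
A - r = -432 - 1*961 = -432 - 961 = -1393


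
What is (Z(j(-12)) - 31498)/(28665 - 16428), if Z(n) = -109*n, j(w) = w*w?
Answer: -47194/12237 ≈ -3.8567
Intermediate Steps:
j(w) = w**2
(Z(j(-12)) - 31498)/(28665 - 16428) = (-109*(-12)**2 - 31498)/(28665 - 16428) = (-109*144 - 31498)/12237 = (-15696 - 31498)*(1/12237) = -47194*1/12237 = -47194/12237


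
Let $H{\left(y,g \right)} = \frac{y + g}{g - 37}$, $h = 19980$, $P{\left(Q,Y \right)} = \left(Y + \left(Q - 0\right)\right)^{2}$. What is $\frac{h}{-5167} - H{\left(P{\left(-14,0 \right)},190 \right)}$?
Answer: $- \frac{5051402}{790551} \approx -6.3897$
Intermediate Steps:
$P{\left(Q,Y \right)} = \left(Q + Y\right)^{2}$ ($P{\left(Q,Y \right)} = \left(Y + \left(Q + 0\right)\right)^{2} = \left(Y + Q\right)^{2} = \left(Q + Y\right)^{2}$)
$H{\left(y,g \right)} = \frac{g + y}{-37 + g}$
$\frac{h}{-5167} - H{\left(P{\left(-14,0 \right)},190 \right)} = \frac{19980}{-5167} - \frac{190 + \left(-14 + 0\right)^{2}}{-37 + 190} = 19980 \left(- \frac{1}{5167}\right) - \frac{190 + \left(-14\right)^{2}}{153} = - \frac{19980}{5167} - \frac{190 + 196}{153} = - \frac{19980}{5167} - \frac{1}{153} \cdot 386 = - \frac{19980}{5167} - \frac{386}{153} = - \frac{5051402}{790551}$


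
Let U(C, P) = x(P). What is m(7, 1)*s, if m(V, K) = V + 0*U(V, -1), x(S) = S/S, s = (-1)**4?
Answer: 7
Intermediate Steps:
s = 1
x(S) = 1
U(C, P) = 1
m(V, K) = V (m(V, K) = V + 0*1 = V + 0 = V)
m(7, 1)*s = 7*1 = 7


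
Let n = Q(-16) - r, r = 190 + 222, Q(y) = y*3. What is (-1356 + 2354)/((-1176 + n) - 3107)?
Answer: -998/4743 ≈ -0.21042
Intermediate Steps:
Q(y) = 3*y
r = 412
n = -460 (n = 3*(-16) - 1*412 = -48 - 412 = -460)
(-1356 + 2354)/((-1176 + n) - 3107) = (-1356 + 2354)/((-1176 - 460) - 3107) = 998/(-1636 - 3107) = 998/(-4743) = 998*(-1/4743) = -998/4743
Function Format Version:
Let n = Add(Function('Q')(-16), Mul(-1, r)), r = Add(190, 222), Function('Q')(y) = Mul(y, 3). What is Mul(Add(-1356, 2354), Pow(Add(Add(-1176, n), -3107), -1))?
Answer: Rational(-998, 4743) ≈ -0.21042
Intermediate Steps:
Function('Q')(y) = Mul(3, y)
r = 412
n = -460 (n = Add(Mul(3, -16), Mul(-1, 412)) = Add(-48, -412) = -460)
Mul(Add(-1356, 2354), Pow(Add(Add(-1176, n), -3107), -1)) = Mul(Add(-1356, 2354), Pow(Add(Add(-1176, -460), -3107), -1)) = Mul(998, Pow(Add(-1636, -3107), -1)) = Mul(998, Pow(-4743, -1)) = Mul(998, Rational(-1, 4743)) = Rational(-998, 4743)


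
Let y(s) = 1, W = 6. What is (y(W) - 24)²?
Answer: 529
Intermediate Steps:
(y(W) - 24)² = (1 - 24)² = (-23)² = 529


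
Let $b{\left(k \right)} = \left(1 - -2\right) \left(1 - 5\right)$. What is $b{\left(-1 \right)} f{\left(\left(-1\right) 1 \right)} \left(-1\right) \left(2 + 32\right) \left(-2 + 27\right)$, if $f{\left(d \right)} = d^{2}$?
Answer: $10200$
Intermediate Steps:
$b{\left(k \right)} = -12$ ($b{\left(k \right)} = \left(1 + 2\right) \left(-4\right) = 3 \left(-4\right) = -12$)
$b{\left(-1 \right)} f{\left(\left(-1\right) 1 \right)} \left(-1\right) \left(2 + 32\right) \left(-2 + 27\right) = - 12 \left(\left(-1\right) 1\right)^{2} \left(-1\right) \left(2 + 32\right) \left(-2 + 27\right) = - 12 \left(-1\right)^{2} \left(-1\right) 34 \cdot 25 = \left(-12\right) 1 \left(-1\right) 850 = \left(-12\right) \left(-1\right) 850 = 12 \cdot 850 = 10200$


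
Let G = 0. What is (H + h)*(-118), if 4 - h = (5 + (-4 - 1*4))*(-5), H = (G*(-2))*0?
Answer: 1298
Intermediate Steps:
H = 0 (H = (0*(-2))*0 = 0*0 = 0)
h = -11 (h = 4 - (5 + (-4 - 1*4))*(-5) = 4 - (5 + (-4 - 4))*(-5) = 4 - (5 - 8)*(-5) = 4 - (-3)*(-5) = 4 - 1*15 = 4 - 15 = -11)
(H + h)*(-118) = (0 - 11)*(-118) = -11*(-118) = 1298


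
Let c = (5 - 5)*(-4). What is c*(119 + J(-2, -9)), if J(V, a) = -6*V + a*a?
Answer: 0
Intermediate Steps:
J(V, a) = a² - 6*V (J(V, a) = -6*V + a² = a² - 6*V)
c = 0 (c = 0*(-4) = 0)
c*(119 + J(-2, -9)) = 0*(119 + ((-9)² - 6*(-2))) = 0*(119 + (81 + 12)) = 0*(119 + 93) = 0*212 = 0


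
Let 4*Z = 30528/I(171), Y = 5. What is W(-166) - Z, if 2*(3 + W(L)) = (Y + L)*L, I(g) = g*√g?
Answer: 13360 - 848*√19/1083 ≈ 13357.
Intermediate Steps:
I(g) = g^(3/2)
W(L) = -3 + L*(5 + L)/2 (W(L) = -3 + ((5 + L)*L)/2 = -3 + (L*(5 + L))/2 = -3 + L*(5 + L)/2)
Z = 848*√19/1083 (Z = (30528/(171^(3/2)))/4 = (30528/((513*√19)))/4 = (30528*(√19/9747))/4 = (3392*√19/1083)/4 = 848*√19/1083 ≈ 3.4131)
W(-166) - Z = (-3 + (½)*(-166)² + (5/2)*(-166)) - 848*√19/1083 = (-3 + (½)*27556 - 415) - 848*√19/1083 = (-3 + 13778 - 415) - 848*√19/1083 = 13360 - 848*√19/1083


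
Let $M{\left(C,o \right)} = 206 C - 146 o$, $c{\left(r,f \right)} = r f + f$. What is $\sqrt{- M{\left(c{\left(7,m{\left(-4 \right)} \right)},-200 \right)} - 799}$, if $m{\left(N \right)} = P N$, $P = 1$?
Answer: $i \sqrt{23407} \approx 152.99 i$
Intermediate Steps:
$m{\left(N \right)} = N$ ($m{\left(N \right)} = 1 N = N$)
$c{\left(r,f \right)} = f + f r$ ($c{\left(r,f \right)} = f r + f = f + f r$)
$M{\left(C,o \right)} = - 146 o + 206 C$
$\sqrt{- M{\left(c{\left(7,m{\left(-4 \right)} \right)},-200 \right)} - 799} = \sqrt{- (\left(-146\right) \left(-200\right) + 206 \left(- 4 \left(1 + 7\right)\right)) - 799} = \sqrt{- (29200 + 206 \left(\left(-4\right) 8\right)) - 799} = \sqrt{- (29200 + 206 \left(-32\right)) - 799} = \sqrt{- (29200 - 6592) - 799} = \sqrt{\left(-1\right) 22608 - 799} = \sqrt{-22608 - 799} = \sqrt{-23407} = i \sqrt{23407}$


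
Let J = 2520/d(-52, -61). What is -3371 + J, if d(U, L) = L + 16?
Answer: -3427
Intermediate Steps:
d(U, L) = 16 + L
J = -56 (J = 2520/(16 - 61) = 2520/(-45) = 2520*(-1/45) = -56)
-3371 + J = -3371 - 56 = -3427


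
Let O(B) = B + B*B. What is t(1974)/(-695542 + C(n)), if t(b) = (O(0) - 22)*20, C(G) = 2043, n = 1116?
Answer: 440/693499 ≈ 0.00063446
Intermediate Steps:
O(B) = B + B**2
t(b) = -440 (t(b) = (0*(1 + 0) - 22)*20 = (0*1 - 22)*20 = (0 - 22)*20 = -22*20 = -440)
t(1974)/(-695542 + C(n)) = -440/(-695542 + 2043) = -440/(-693499) = -440*(-1/693499) = 440/693499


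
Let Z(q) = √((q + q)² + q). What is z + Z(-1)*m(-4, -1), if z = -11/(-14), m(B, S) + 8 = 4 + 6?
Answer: 11/14 + 2*√3 ≈ 4.2498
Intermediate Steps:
m(B, S) = 2 (m(B, S) = -8 + (4 + 6) = -8 + 10 = 2)
z = 11/14 (z = -11*(-1/14) = 11/14 ≈ 0.78571)
Z(q) = √(q + 4*q²) (Z(q) = √((2*q)² + q) = √(4*q² + q) = √(q + 4*q²))
z + Z(-1)*m(-4, -1) = 11/14 + √(-(1 + 4*(-1)))*2 = 11/14 + √(-(1 - 4))*2 = 11/14 + √(-1*(-3))*2 = 11/14 + √3*2 = 11/14 + 2*√3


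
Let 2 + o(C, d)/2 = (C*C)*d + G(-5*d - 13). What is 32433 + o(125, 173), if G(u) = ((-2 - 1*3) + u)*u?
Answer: 6989227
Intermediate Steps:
G(u) = u*(-5 + u) (G(u) = ((-2 - 3) + u)*u = (-5 + u)*u = u*(-5 + u))
o(C, d) = -4 + 2*d*C² + 2*(-18 - 5*d)*(-13 - 5*d) (o(C, d) = -4 + 2*((C*C)*d + (-5*d - 13)*(-5 + (-5*d - 13))) = -4 + 2*(C²*d + (-13 - 5*d)*(-5 + (-13 - 5*d))) = -4 + 2*(d*C² + (-13 - 5*d)*(-18 - 5*d)) = -4 + 2*(d*C² + (-18 - 5*d)*(-13 - 5*d)) = -4 + (2*d*C² + 2*(-18 - 5*d)*(-13 - 5*d)) = -4 + 2*d*C² + 2*(-18 - 5*d)*(-13 - 5*d))
32433 + o(125, 173) = 32433 + (464 + 50*173² + 310*173 + 2*173*125²) = 32433 + (464 + 50*29929 + 53630 + 2*173*15625) = 32433 + (464 + 1496450 + 53630 + 5406250) = 32433 + 6956794 = 6989227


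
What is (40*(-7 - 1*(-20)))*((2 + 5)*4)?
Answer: 14560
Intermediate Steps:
(40*(-7 - 1*(-20)))*((2 + 5)*4) = (40*(-7 + 20))*(7*4) = (40*13)*28 = 520*28 = 14560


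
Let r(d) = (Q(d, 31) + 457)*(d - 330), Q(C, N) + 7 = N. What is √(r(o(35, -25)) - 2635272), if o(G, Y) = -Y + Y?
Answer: I*√2794002 ≈ 1671.5*I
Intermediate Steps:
Q(C, N) = -7 + N
o(G, Y) = 0
r(d) = -158730 + 481*d (r(d) = ((-7 + 31) + 457)*(d - 330) = (24 + 457)*(-330 + d) = 481*(-330 + d) = -158730 + 481*d)
√(r(o(35, -25)) - 2635272) = √((-158730 + 481*0) - 2635272) = √((-158730 + 0) - 2635272) = √(-158730 - 2635272) = √(-2794002) = I*√2794002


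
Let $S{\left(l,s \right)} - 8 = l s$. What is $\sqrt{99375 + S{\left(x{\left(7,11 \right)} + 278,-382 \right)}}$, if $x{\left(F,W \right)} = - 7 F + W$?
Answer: $\sqrt{7703} \approx 87.767$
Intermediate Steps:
$x{\left(F,W \right)} = W - 7 F$
$S{\left(l,s \right)} = 8 + l s$
$\sqrt{99375 + S{\left(x{\left(7,11 \right)} + 278,-382 \right)}} = \sqrt{99375 + \left(8 + \left(\left(11 - 49\right) + 278\right) \left(-382\right)\right)} = \sqrt{99375 + \left(8 + \left(-38 + 278\right) \left(-382\right)\right)} = \sqrt{99375 + \left(8 + 240 \left(-382\right)\right)} = \sqrt{99375 + \left(8 - 91680\right)} = \sqrt{99375 - 91672} = \sqrt{7703}$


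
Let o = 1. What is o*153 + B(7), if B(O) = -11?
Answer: 142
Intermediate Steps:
o*153 + B(7) = 1*153 - 11 = 153 - 11 = 142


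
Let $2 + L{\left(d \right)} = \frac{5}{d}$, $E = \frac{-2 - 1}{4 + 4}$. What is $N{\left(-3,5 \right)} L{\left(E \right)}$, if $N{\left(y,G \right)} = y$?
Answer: $46$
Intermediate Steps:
$E = - \frac{3}{8} \approx -0.375$
$L{\left(d \right)} = -2 + \frac{5}{d}$
$N{\left(-3,5 \right)} L{\left(E \right)} = - 3 \left(-2 + \frac{5}{- \frac{3}{8}}\right) = - 3 \left(-2 + 5 \left(- \frac{8}{3}\right)\right) = - 3 \left(-2 - \frac{40}{3}\right) = \left(-3\right) \left(- \frac{46}{3}\right) = 46$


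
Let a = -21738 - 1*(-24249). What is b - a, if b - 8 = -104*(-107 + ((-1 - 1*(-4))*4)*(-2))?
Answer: 11121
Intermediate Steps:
b = 13632 (b = 8 - 104*(-107 + ((-1 - 1*(-4))*4)*(-2)) = 8 - 104*(-107 + ((-1 + 4)*4)*(-2)) = 8 - 104*(-107 + (3*4)*(-2)) = 8 - 104*(-107 + 12*(-2)) = 8 - 104*(-107 - 24) = 8 - 104*(-131) = 8 + 13624 = 13632)
a = 2511 (a = -21738 + 24249 = 2511)
b - a = 13632 - 1*2511 = 13632 - 2511 = 11121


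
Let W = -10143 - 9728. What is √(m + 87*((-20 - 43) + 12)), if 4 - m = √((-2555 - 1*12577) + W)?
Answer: √(-4433 - I*√35003) ≈ 1.405 - 66.596*I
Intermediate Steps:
W = -19871
m = 4 - I*√35003 (m = 4 - √((-2555 - 1*12577) - 19871) = 4 - √((-2555 - 12577) - 19871) = 4 - √(-15132 - 19871) = 4 - √(-35003) = 4 - I*√35003 ≈ 4.0 - 187.09*I)
√(m + 87*((-20 - 43) + 12)) = √((4 - I*√35003) + 87*((-20 - 43) + 12)) = √((4 - I*√35003) + 87*(-63 + 12)) = √((4 - I*√35003) + 87*(-51)) = √((4 - I*√35003) - 4437) = √(-4433 - I*√35003)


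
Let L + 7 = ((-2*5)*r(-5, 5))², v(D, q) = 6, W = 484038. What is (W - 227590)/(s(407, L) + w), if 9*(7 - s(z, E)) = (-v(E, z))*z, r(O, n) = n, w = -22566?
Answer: -769344/66863 ≈ -11.506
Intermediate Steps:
L = 2493 (L = -7 + (-2*5*5)² = -7 + (-10*5)² = -7 + (-50)² = -7 + 2500 = 2493)
s(z, E) = 7 + 2*z/3 (s(z, E) = 7 - (-1*6)*z/9 = 7 - (-2)*z/3 = 7 + 2*z/3)
(W - 227590)/(s(407, L) + w) = (484038 - 227590)/((7 + (⅔)*407) - 22566) = 256448/((7 + 814/3) - 22566) = 256448/(835/3 - 22566) = 256448/(-66863/3) = 256448*(-3/66863) = -769344/66863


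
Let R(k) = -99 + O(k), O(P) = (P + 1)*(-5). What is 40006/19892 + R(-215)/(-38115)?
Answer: 752756779/379091790 ≈ 1.9857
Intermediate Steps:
O(P) = -5 - 5*P (O(P) = (1 + P)*(-5) = -5 - 5*P)
R(k) = -104 - 5*k (R(k) = -99 + (-5 - 5*k) = -104 - 5*k)
40006/19892 + R(-215)/(-38115) = 40006/19892 + (-104 - 5*(-215))/(-38115) = 40006*(1/19892) + (-104 + 1075)*(-1/38115) = 20003/9946 + 971*(-1/38115) = 20003/9946 - 971/38115 = 752756779/379091790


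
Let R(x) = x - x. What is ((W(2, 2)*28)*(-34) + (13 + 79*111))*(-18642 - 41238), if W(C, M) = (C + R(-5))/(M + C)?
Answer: -497363280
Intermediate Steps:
R(x) = 0
W(C, M) = C/(C + M) (W(C, M) = (C + 0)/(M + C) = C/(C + M))
((W(2, 2)*28)*(-34) + (13 + 79*111))*(-18642 - 41238) = (((2/(2 + 2))*28)*(-34) + (13 + 79*111))*(-18642 - 41238) = (((2/4)*28)*(-34) + (13 + 8769))*(-59880) = (((2*(1/4))*28)*(-34) + 8782)*(-59880) = (((1/2)*28)*(-34) + 8782)*(-59880) = (14*(-34) + 8782)*(-59880) = (-476 + 8782)*(-59880) = 8306*(-59880) = -497363280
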